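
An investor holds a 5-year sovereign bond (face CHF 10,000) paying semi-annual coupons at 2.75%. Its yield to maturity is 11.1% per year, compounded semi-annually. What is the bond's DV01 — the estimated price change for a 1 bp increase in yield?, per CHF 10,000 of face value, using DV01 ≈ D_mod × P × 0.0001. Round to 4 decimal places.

CHF 3.0078

Periodic yield y = 0.0555.
  t   CF        PV=CF/(1+0.0555)^t    t·PV
  1       137.50       130.2700       130.2700
  2       137.50       123.4202       246.8404
  3       137.50       116.9305       350.7916
  4       137.50       110.7821       443.1286
  5       137.50       104.9570       524.7851
  6       137.50        99.4382       596.6292
  7       137.50        94.2096       659.4670
  8       137.50        89.2559       714.0470
  9       137.50        84.5626       761.0638
  10   10,137.50     5,906.7487    59,067.4865
  Σ                  6,860.5749    63,494.5093
P = 6,860.5749; D_Mac = 9.25498 half-year periods = 4.62749 yrs; D_mod = 4.38417 yrs.
DV01 ≈ 4.38417 × 6,860.5749 × 0.0001 = 3.007793.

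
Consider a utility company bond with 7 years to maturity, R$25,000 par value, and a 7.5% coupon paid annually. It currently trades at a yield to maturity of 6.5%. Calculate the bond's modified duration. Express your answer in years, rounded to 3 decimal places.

5.382 years

Periodic yield y = 0.065. First find Macaulay duration:
  t   CF        PV=CF/(1+0.065)^t    t·PV
  1     1,875.00     1,760.5634     1,760.5634
  2     1,875.00     1,653.1112     3,306.2223
  3     1,875.00     1,552.2170     4,656.6511
  4     1,875.00     1,457.4808     5,829.9232
  5     1,875.00     1,368.5266     6,842.6328
  6     1,875.00     1,285.0015     7,710.0088
  7    26,875.00    17,294.2295   121,059.6067
  Σ                 26,371.1299   151,165.6084
P = 26,371.1299; Macaulay duration = 151,165.6084 / 26,371.1299 = 5.73224 years.
Modified duration = D_Mac / (1 + y) = 5.73224 / 1.065 = 5.38238 years.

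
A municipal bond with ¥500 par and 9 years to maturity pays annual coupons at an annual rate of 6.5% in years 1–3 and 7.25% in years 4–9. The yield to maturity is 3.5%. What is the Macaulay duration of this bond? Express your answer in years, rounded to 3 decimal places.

7.272 years

Periodic yield y = 0.035. Discount each cash flow and weight by its year:
  t   CF        PV=CF/(1+0.035)^t    t·PV
  1        32.50        31.4010        31.4010
  2        32.50        30.3391        60.6782
  3        32.50        29.3131        87.9394
  4        36.25        31.5898       126.3591
  5        36.25        30.5215       152.6076
  6        36.25        29.4894       176.9364
  7        36.25        28.4922       199.4452
  8        36.25        27.5287       220.2294
  9       536.25       393.4632     3,541.1691
  Σ                    632.1380     4,596.7654
Price P = Σ PV = 632.1380.
Macaulay duration = Σ(t·PV) / P = 4,596.7654 / 632.1380 = 7.27178 years.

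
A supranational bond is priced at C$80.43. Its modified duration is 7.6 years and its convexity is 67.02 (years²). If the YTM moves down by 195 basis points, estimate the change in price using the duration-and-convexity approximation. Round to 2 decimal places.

Duration effect: -D_mod·Δy = -7.6 × (-0.0195) = +0.148200
Convexity effect: ½·C·(Δy)² = 0.5 × 67.02 × (-0.0195)² = +0.0127421775
ΔP/P ≈ +0.148200 + 0.0127421775 = +0.1609421775
ΔP ≈ 80.43 × (+0.1609421775) = +12.944579336325.

+C$12.94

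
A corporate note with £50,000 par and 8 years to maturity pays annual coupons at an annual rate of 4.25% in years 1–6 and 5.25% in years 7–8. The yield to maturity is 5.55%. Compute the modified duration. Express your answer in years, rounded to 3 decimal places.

6.538 years

Periodic yield y = 0.0555. First find Macaulay duration:
  t   CF        PV=CF/(1+0.0555)^t    t·PV
  1     2,125.00     2,013.2639     2,013.2639
  2     2,125.00     1,907.4030     3,814.8060
  3     2,125.00     1,807.1085     5,421.3254
  4     2,125.00     1,712.0876     6,848.3504
  5     2,125.00     1,622.0631     8,110.3155
  6     2,125.00     1,536.7722     9,220.6335
  7     2,625.00     1,798.5464    12,589.8247
  8    52,625.00    34,160.6564   273,285.2516
  Σ                 46,557.9011   321,303.7710
P = 46,557.9011; Macaulay duration = 321,303.7710 / 46,557.9011 = 6.90117 years.
Modified duration = D_Mac / (1 + y) = 6.90117 / 1.0555 = 6.53829 years.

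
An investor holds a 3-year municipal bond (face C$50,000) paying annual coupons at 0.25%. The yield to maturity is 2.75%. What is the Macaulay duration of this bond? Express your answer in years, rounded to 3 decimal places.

2.992 years

Periodic yield y = 0.0275. Discount each cash flow and weight by its year:
  t   CF        PV=CF/(1+0.0275)^t    t·PV
  1       125.00       121.6545       121.6545
  2       125.00       118.3985       236.7971
  3    50,125.00    46,207.1193   138,621.3579
  Σ                 46,447.1723   138,979.8095
Price P = Σ PV = 46,447.1723.
Macaulay duration = Σ(t·PV) / P = 138,979.8095 / 46,447.1723 = 2.99221 years.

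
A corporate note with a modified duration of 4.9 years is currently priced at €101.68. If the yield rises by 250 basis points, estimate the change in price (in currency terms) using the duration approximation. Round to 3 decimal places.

-€12.456

Duration approximation: ΔP/P ≈ -D_mod · Δy = -4.9 × (+0.025) = -0.122500.
ΔP ≈ 101.68 × (-0.122500) = -12.45580.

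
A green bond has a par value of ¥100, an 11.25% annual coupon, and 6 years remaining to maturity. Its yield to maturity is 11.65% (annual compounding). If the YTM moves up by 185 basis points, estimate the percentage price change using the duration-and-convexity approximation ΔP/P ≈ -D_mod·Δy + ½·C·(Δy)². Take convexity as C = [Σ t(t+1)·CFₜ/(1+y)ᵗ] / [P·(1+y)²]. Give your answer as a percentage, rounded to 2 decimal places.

With y = 0.1165:
  t   CF        PV=CF/(1+0.1165)^t    t·PV        t(t+1)·PV
  1        11.25        10.0761        10.0761          20.1523
  2        11.25         9.0247        18.0495          54.1485
  3        11.25         8.0831        24.2492          96.9968
  4        11.25         7.2397        28.9586         144.7930
  5        11.25         6.4842        32.4212         194.5271
  6       111.25        57.4312       344.5870       2,412.1091
  Σ                     98.3390       458.3416       2,922.7268
P = 98.3390; D_Mac = 4.66083 yrs; D_mod = 4.17450 yrs; C = 23.84212.
Duration effect: -4.17450 × (+0.0185) = -0.077228
Convexity effect: 0.5 × 23.84212 × (0.0185)² = +0.0040800
ΔP/P ≈ -0.077228 + 0.0040800 = -0.073148 = -7.3148%.

-7.31%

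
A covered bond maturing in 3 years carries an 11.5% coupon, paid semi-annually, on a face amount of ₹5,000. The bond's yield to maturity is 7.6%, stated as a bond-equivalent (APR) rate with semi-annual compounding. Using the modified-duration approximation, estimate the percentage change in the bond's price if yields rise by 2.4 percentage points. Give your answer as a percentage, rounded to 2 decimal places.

-6.11%

Periodic yield y = 0.038. Modified duration first:
  t   CF        PV=CF/(1+0.038)^t    t·PV
  1       287.50       276.9750       276.9750
  2       287.50       266.8352       533.6704
  3       287.50       257.0667       771.2000
  4       287.50       247.6558       990.6230
  5       287.50       238.5894     1,192.9468
  6     5,287.50     4,227.3310    25,363.9863
  Σ                  5,514.4530    29,129.4016
P = 5,514.4530; D_Mac = 5.28237 half-year periods = 2.64119 yrs; D_mod = 2.64119/(1+0.038) = 2.54450 yrs.
ΔP/P ≈ -D_mod · Δy = -2.54450 × (+0.024) = -0.061068 = -6.1068%.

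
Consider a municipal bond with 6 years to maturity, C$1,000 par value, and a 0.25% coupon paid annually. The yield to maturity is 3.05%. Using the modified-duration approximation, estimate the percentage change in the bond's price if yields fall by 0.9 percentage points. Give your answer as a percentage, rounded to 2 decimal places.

+5.20%

Periodic yield y = 0.0305. Modified duration first:
  t   CF        PV=CF/(1+0.0305)^t    t·PV
  1         2.50         2.4260         2.4260
  2         2.50         2.3542         4.7084
  3         2.50         2.2845         6.8536
  4         2.50         2.2169         8.8676
  5         2.50         2.1513        10.7565
  6     1,002.50       837.1367     5,022.8205
  Σ                    848.5697     5,056.4326
P = 848.5697; D_Mac = 5.95877 yrs; D_mod = 5.95877/(1+0.0305) = 5.78241 yrs.
ΔP/P ≈ -D_mod · Δy = -5.78241 × (-0.009) = +0.052042 = +5.2042%.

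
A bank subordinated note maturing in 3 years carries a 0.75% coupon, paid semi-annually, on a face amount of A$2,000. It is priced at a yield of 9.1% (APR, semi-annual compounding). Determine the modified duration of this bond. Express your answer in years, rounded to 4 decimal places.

2.8385 years

Periodic yield y = 0.0455. First find Macaulay duration:
  t   CF        PV=CF/(1+0.0455)^t    t·PV
  1         7.50         7.1736         7.1736
  2         7.50         6.8614        13.7228
  3         7.50         6.5628        19.6884
  4         7.50         6.2772        25.1088
  5         7.50         6.0040        30.0200
  6     2,007.50     1,537.1326     9,222.7956
  Σ                  1,570.0116     9,318.5091
P = 1,570.0116; Macaulay duration = 9,318.5091 / 1,570.0116 = 5.93531 half-year periods = 2.96766 years.
Modified duration = D_Mac / (1 + y) = 2.96766 / 1.0455 = 2.83850 years.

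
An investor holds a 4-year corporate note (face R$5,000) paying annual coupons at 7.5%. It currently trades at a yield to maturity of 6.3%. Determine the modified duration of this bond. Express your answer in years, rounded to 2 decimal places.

Periodic yield y = 0.063. First find Macaulay duration:
  t   CF        PV=CF/(1+0.063)^t    t·PV
  1       375.00       352.7752       352.7752
  2       375.00       331.8675       663.7350
  3       375.00       312.1990       936.5969
  4     5,375.00     4,209.6444    16,838.5776
  Σ                  5,206.4860    18,791.6847
P = 5,206.4860; Macaulay duration = 18,791.6847 / 5,206.4860 = 3.60928 years.
Modified duration = D_Mac / (1 + y) = 3.60928 / 1.063 = 3.39537 years.

3.40 years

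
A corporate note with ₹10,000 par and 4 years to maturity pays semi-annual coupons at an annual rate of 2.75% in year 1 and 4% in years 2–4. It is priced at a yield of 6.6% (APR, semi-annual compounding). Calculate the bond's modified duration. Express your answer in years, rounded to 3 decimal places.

3.640 years

Periodic yield y = 0.033. First find Macaulay duration:
  t   CF        PV=CF/(1+0.033)^t    t·PV
  1       137.50       133.1075       133.1075
  2       137.50       128.8552       257.7105
  3       200.00       181.4383       544.3150
  4       200.00       175.6421       702.5685
  5       200.00       170.0311       850.1555
  6       200.00       164.5993       987.5960
  7       200.00       159.3411     1,115.3875
  8    10,200.00     7,866.7908    62,934.3262
  Σ                  8,979.8054    67,525.1667
P = 8,979.8054; Macaulay duration = 67,525.1667 / 8,979.8054 = 7.51967 half-year periods = 3.75983 years.
Modified duration = D_Mac / (1 + y) = 3.75983 / 1.033 = 3.63972 years.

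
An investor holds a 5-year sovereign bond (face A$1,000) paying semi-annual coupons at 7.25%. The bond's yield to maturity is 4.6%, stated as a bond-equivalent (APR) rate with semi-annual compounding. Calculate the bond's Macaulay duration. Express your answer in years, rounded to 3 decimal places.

4.327 years

Periodic yield y = 0.023. Discount each cash flow and weight by its period:
  t   CF        PV=CF/(1+0.023)^t    t·PV
  1        36.25        35.4350        35.4350
  2        36.25        34.6383        69.2766
  3        36.25        33.8595       101.5786
  4        36.25        33.0983       132.3931
  5        36.25        32.3541       161.7707
  6        36.25        31.6267       189.7603
  7        36.25        30.9157       216.4096
  8        36.25        30.2206       241.7647
  9        36.25        29.5411       265.8703
  10    1,036.25       825.4831     8,254.8314
  Σ                  1,117.1725     9,669.0905
Price P = Σ PV = 1,117.1725.
Macaulay duration = Σ(t·PV) / P = 9,669.0905 / 1,117.1725 = 8.65497 half-year periods.
In years: 8.65497 / 2 = 4.32748 years.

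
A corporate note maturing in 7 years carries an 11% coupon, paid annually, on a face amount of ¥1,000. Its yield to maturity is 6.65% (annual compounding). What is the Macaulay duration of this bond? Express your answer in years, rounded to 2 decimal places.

Periodic yield y = 0.0665. Discount each cash flow and weight by its year:
  t   CF        PV=CF/(1+0.0665)^t    t·PV
  1       110.00       103.1411       103.1411
  2       110.00        96.7099       193.4198
  3       110.00        90.6797       272.0391
  4       110.00        85.0255       340.1020
  5       110.00        79.7239       398.6194
  6       110.00        74.7528       448.5169
  7     1,110.00       707.2891     4,951.0236
  Σ                  1,237.3220     6,706.8620
Price P = Σ PV = 1,237.3220.
Macaulay duration = Σ(t·PV) / P = 6,706.8620 / 1,237.3220 = 5.42047 years.

5.42 years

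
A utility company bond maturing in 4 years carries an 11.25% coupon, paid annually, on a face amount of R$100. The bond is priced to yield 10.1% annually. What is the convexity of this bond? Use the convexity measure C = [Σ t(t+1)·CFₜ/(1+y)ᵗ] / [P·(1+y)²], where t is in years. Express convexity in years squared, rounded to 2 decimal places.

With y = 0.101:
  t   CF        PV=CF/(1+0.101)^t    t·PV        t(t+1)·PV
  1        11.25        10.2180        10.2180          20.4360
  2        11.25         9.2806        18.5613          55.6838
  3        11.25         8.4293        25.2878         101.1514
  4       111.25        75.7096       302.8383       1,514.1913
  Σ                    103.6375       356.9054       1,691.4625
P = 103.6375.
Convexity = Σ t(t+1)·PV / [P·(1+y)²] = 1,691.4625 / (103.6375 × 1.212201) = 13.46390.

13.46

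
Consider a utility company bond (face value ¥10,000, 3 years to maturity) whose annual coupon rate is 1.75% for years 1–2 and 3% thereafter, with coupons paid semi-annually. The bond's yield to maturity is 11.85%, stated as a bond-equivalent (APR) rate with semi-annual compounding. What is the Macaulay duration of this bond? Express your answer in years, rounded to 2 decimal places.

2.92 years

Periodic yield y = 0.05925. Discount each cash flow and weight by its period:
  t   CF        PV=CF/(1+0.05925)^t    t·PV
  1        87.50        82.6056        82.6056
  2        87.50        77.9850       155.9700
  3        87.50        73.6229       220.8686
  4        87.50        69.5047       278.0188
  5       150.00       112.4861       562.4305
  6    10,150.00     7,185.8013    43,114.8080
  Σ                  7,602.0056    44,414.7015
Price P = Σ PV = 7,602.0056.
Macaulay duration = Σ(t·PV) / P = 44,414.7015 / 7,602.0056 = 5.84250 half-year periods.
In years: 5.84250 / 2 = 2.92125 years.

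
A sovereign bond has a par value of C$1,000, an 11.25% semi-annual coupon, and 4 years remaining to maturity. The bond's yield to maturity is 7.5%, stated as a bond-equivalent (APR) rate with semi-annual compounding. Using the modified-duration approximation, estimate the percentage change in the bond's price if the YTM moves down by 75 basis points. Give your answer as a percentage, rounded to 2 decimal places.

+2.44%

Periodic yield y = 0.0375. Modified duration first:
  t   CF        PV=CF/(1+0.0375)^t    t·PV
  1        56.25        54.2169        54.2169
  2        56.25        52.2572       104.5144
  3        56.25        50.3684       151.1052
  4        56.25        48.5479       194.1914
  5        56.25        46.7931       233.9656
  6        56.25        45.1018       270.6108
  7        56.25        43.4716       304.3013
  8     1,056.25       786.7955     6,294.3642
  Σ                  1,127.5524     7,607.2699
P = 1,127.5524; D_Mac = 6.74671 half-year periods = 3.37336 yrs; D_mod = 3.37336/(1+0.0375) = 3.25143 yrs.
ΔP/P ≈ -D_mod · Δy = -3.25143 × (-0.0075) = +0.024386 = +2.4386%.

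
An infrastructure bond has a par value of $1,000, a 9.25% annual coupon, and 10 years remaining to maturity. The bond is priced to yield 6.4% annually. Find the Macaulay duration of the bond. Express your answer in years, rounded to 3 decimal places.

7.225 years

Periodic yield y = 0.064. Discount each cash flow and weight by its year:
  t   CF        PV=CF/(1+0.064)^t    t·PV
  1        92.50        86.9361        86.9361
  2        92.50        81.7069       163.4137
  3        92.50        76.7922       230.3765
  4        92.50        72.1731       288.6923
  5        92.50        67.8318       339.1592
  6        92.50        63.7517       382.5104
  7        92.50        59.9170       419.4193
  8        92.50        56.3130       450.5040
  9        92.50        52.9258       476.3318
  10    1,092.50       587.4963     5,874.9634
  Σ                  1,205.8439     8,712.3067
Price P = Σ PV = 1,205.8439.
Macaulay duration = Σ(t·PV) / P = 8,712.3067 / 1,205.8439 = 7.22507 years.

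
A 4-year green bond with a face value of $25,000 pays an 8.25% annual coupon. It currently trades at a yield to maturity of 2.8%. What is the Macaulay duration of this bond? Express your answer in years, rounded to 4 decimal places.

Periodic yield y = 0.028. Discount each cash flow and weight by its year:
  t   CF        PV=CF/(1+0.028)^t    t·PV
  1     2,062.50     2,006.3230     2,006.3230
  2     2,062.50     1,951.6760     3,903.3521
  3     2,062.50     1,898.5175     5,695.5526
  4    27,062.50    24,232.3456    96,929.3826
  Σ                 30,088.8622   108,534.6102
Price P = Σ PV = 30,088.8622.
Macaulay duration = Σ(t·PV) / P = 108,534.6102 / 30,088.8622 = 3.60714 years.

3.6071 years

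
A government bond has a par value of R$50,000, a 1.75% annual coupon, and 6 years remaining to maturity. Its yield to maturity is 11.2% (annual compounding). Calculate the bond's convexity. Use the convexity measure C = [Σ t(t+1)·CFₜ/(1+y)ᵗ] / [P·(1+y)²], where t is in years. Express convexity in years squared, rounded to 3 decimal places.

31.421

With y = 0.112:
  t   CF        PV=CF/(1+0.112)^t    t·PV        t(t+1)·PV
  1       875.00       786.8705       786.8705       1,573.7410
  2       875.00       707.6174     1,415.2347       4,245.7042
  3       875.00       636.3465     1,909.0396       7,636.1586
  4       875.00       572.2541     2,289.0164      11,445.0818
  5       875.00       514.6170     2,573.0849      15,438.5096
  6    50,875.00    26,907.6456   161,445.8735   1,130,121.1147
  Σ                 30,125.3511   170,419.1197   1,170,460.3097
P = 30,125.3511.
Convexity = Σ t(t+1)·PV / [P·(1+y)²] = 1,170,460.3097 / (30,125.3511 × 1.236544) = 31.42064.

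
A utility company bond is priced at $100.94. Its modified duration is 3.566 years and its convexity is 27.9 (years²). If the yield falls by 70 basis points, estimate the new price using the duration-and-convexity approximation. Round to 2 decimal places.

$103.53

Duration effect: -D_mod·Δy = -3.566 × (-0.007) = +0.024962
Convexity effect: ½·C·(Δy)² = 0.5 × 27.9 × (-0.007)² = +0.00068355
ΔP/P ≈ +0.024962 + 0.00068355 = +0.02564555
New price ≈ 100.94 × (1 + 0.02564555) = 103.528661817.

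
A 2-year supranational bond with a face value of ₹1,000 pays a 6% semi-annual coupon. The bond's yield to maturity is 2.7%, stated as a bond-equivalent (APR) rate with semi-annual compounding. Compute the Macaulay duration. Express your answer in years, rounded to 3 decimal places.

Periodic yield y = 0.0135. Discount each cash flow and weight by its period:
  t   CF        PV=CF/(1+0.0135)^t    t·PV
  1        30.00        29.6004        29.6004
  2        30.00        29.2061        58.4122
  3        30.00        28.8171        86.4512
  4     1,030.00       976.2077     3,904.8307
  Σ                  1,063.8313     4,079.2945
Price P = Σ PV = 1,063.8313.
Macaulay duration = Σ(t·PV) / P = 4,079.2945 / 1,063.8313 = 3.83453 half-year periods.
In years: 3.83453 / 2 = 1.91727 years.

1.917 years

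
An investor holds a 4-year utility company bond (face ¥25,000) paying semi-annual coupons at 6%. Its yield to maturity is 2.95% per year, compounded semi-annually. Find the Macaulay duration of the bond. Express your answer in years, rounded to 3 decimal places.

3.639 years

Periodic yield y = 0.01475. Discount each cash flow and weight by its period:
  t   CF        PV=CF/(1+0.01475)^t    t·PV
  1       750.00       739.0983       739.0983
  2       750.00       728.3551     1,456.7101
  3       750.00       717.7680     2,153.3040
  4       750.00       707.3348     2,829.3392
  5       750.00       697.0533     3,485.2663
  6       750.00       686.9212     4,121.5270
  7       750.00       676.9364     4,738.5545
  8    25,750.00    22,903.6529   183,229.2232
  Σ                 27,857.1198   202,753.0227
Price P = Σ PV = 27,857.1198.
Macaulay duration = Σ(t·PV) / P = 202,753.0227 / 27,857.1198 = 7.27832 half-year periods.
In years: 7.27832 / 2 = 3.63916 years.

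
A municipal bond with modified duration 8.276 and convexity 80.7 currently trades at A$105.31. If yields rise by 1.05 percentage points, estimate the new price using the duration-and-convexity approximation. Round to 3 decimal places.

Duration effect: -D_mod·Δy = -8.276 × (+0.0105) = -0.086898
Convexity effect: ½·C·(Δy)² = 0.5 × 80.7 × (0.0105)² = +0.0044485875
ΔP/P ≈ -0.086898 + 0.0044485875 = -0.0824494125
New price ≈ 105.31 × (1 - 0.0824494125) = 96.627252369625.

A$96.627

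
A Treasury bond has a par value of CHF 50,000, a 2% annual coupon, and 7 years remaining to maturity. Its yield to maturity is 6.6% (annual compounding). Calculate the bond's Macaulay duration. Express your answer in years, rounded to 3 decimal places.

6.525 years

Periodic yield y = 0.066. Discount each cash flow and weight by its year:
  t   CF        PV=CF/(1+0.066)^t    t·PV
  1     1,000.00       938.0863       938.0863
  2     1,000.00       880.0059     1,760.0118
  3     1,000.00       825.5215     2,476.5645
  4     1,000.00       774.4104     3,097.6416
  5     1,000.00       726.4638     3,632.3190
  6     1,000.00       681.4857     4,088.9144
  7    51,000.00    32,603.9143   228,227.4003
  Σ                 37,429.8880   244,220.9380
Price P = Σ PV = 37,429.8880.
Macaulay duration = Σ(t·PV) / P = 244,220.9380 / 37,429.8880 = 6.52476 years.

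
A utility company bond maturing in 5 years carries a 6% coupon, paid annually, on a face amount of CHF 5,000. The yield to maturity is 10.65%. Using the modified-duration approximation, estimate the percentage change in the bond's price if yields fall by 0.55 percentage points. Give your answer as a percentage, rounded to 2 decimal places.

Periodic yield y = 0.1065. Modified duration first:
  t   CF        PV=CF/(1+0.1065)^t    t·PV
  1       300.00       271.1252       271.1252
  2       300.00       245.0295       490.0591
  3       300.00       221.4456       664.3367
  4       300.00       200.1316       800.5262
  5     5,300.00     3,195.3525    15,976.7626
  Σ                  4,133.0844    18,202.8098
P = 4,133.0844; D_Mac = 4.40417 yrs; D_mod = 4.40417/(1+0.1065) = 3.98027 yrs.
ΔP/P ≈ -D_mod · Δy = -3.98027 × (-0.0055) = +0.021891 = +2.1891%.

+2.19%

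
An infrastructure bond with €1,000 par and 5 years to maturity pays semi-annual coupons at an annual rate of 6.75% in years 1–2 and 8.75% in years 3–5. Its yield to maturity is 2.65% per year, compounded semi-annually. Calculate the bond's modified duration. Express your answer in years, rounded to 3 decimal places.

4.306 years

Periodic yield y = 0.01325. First find Macaulay duration:
  t   CF        PV=CF/(1+0.01325)^t    t·PV
  1        33.75        33.3087        33.3087
  2        33.75        32.8731        65.7462
  3        33.75        32.4432        97.3297
  4        33.75        32.0190       128.0759
  5        43.75        40.9633       204.8165
  6        43.75        40.4276       242.5658
  7        43.75        39.8990       279.2928
  8        43.75        39.3772       315.0178
  9        43.75        38.8623       349.7607
  10    1,043.75       915.0195     9,150.1953
  Σ                  1,245.1929    10,866.1095
P = 1,245.1929; Macaulay duration = 10,866.1095 / 1,245.1929 = 8.72645 half-year periods = 4.36322 years.
Modified duration = D_Mac / (1 + y) = 4.36322 / 1.01325 = 4.30617 years.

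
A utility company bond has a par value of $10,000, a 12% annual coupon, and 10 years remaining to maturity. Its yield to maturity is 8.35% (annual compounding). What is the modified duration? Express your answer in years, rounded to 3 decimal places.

Periodic yield y = 0.0835. First find Macaulay duration:
  t   CF        PV=CF/(1+0.0835)^t    t·PV
  1     1,200.00     1,107.5219     1,107.5219
  2     1,200.00     1,022.1707     2,044.3413
  3     1,200.00       943.3970     2,830.1911
  4     1,200.00       870.6941     3,482.7763
  5     1,200.00       803.5940     4,017.9698
  6     1,200.00       741.6649     4,449.9897
  7     1,200.00       684.5085     4,791.5594
  8     1,200.00       631.7568     5,054.0543
  9     1,200.00       583.0704     5,247.6337
  10   11,200.00     5,022.6032    50,226.0317
  Σ                 12,410.9814    83,252.0692
P = 12,410.9814; Macaulay duration = 83,252.0692 / 12,410.9814 = 6.70794 years.
Modified duration = D_Mac / (1 + y) = 6.70794 / 1.0835 = 6.19099 years.

6.191 years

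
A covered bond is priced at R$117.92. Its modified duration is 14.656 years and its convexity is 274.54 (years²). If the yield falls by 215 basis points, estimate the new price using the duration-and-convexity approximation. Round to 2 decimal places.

R$162.56

Duration effect: -D_mod·Δy = -14.656 × (-0.0215) = +0.315104
Convexity effect: ½·C·(Δy)² = 0.5 × 274.54 × (-0.0215)² = +0.0634530575
ΔP/P ≈ +0.315104 + 0.0634530575 = +0.3785570575
New price ≈ 117.92 × (1 + 0.3785570575) = 162.5594482204.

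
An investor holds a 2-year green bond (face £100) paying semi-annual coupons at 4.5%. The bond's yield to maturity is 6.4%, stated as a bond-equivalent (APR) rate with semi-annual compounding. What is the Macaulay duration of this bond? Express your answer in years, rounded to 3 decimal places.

1.934 years

Periodic yield y = 0.032. Discount each cash flow and weight by its period:
  t   CF        PV=CF/(1+0.032)^t    t·PV
  1         2.25         2.1802         2.1802
  2         2.25         2.1126         4.2253
  3         2.25         2.0471         6.1414
  4       102.25        90.1456       360.5824
  Σ                     96.4856       373.1292
Price P = Σ PV = 96.4856.
Macaulay duration = Σ(t·PV) / P = 373.1292 / 96.4856 = 3.86720 half-year periods.
In years: 3.86720 / 2 = 1.93360 years.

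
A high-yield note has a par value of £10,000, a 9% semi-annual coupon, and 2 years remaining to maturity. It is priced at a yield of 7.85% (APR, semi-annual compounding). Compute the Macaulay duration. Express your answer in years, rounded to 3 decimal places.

1.876 years

Periodic yield y = 0.03925. Discount each cash flow and weight by its period:
  t   CF        PV=CF/(1+0.03925)^t    t·PV
  1       450.00       433.0046       433.0046
  2       450.00       416.6510       833.3020
  3       450.00       400.9151     1,202.7453
  4    10,450.00     8,958.5177    35,834.0709
  Σ                 10,209.0884    38,303.1228
Price P = Σ PV = 10,209.0884.
Macaulay duration = Σ(t·PV) / P = 38,303.1228 / 10,209.0884 = 3.75187 half-year periods.
In years: 3.75187 / 2 = 1.87593 years.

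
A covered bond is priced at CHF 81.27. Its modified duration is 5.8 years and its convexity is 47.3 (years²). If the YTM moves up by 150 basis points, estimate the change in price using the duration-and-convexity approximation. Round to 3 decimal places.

-CHF 6.638

Duration effect: -D_mod·Δy = -5.8 × (+0.015) = -0.087000
Convexity effect: ½·C·(Δy)² = 0.5 × 47.3 × (0.015)² = +0.00532125
ΔP/P ≈ -0.087000 + 0.00532125 = -0.08167875
ΔP ≈ 81.27 × (-0.08167875) = -6.6380320125.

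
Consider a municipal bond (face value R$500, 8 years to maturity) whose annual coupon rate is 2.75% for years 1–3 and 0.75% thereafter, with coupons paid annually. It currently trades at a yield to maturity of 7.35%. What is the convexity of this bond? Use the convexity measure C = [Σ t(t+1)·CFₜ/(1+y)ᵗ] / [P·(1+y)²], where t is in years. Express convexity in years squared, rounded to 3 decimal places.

With y = 0.0735:
  t   CF        PV=CF/(1+0.0735)^t    t·PV        t(t+1)·PV
  1        13.75        12.8086        12.8086          25.6171
  2        13.75        11.9316        23.8632          71.5896
  3        13.75        11.1147        33.3440         133.3760
  4         3.75         2.8237        11.2949          56.4746
  5         3.75         2.6304        13.1520          78.9119
  6         3.75         2.4503        14.7018         102.9125
  7         3.75         2.2825        15.9777         127.8218
  8       503.75       285.6266     2,285.0129      20,565.1161
  Σ                    331.6684     2,410.1551      21,161.8196
P = 331.6684.
Convexity = Σ t(t+1)·PV / [P·(1+y)²] = 21,161.8196 / (331.6684 × 1.152402) = 55.36621.

55.366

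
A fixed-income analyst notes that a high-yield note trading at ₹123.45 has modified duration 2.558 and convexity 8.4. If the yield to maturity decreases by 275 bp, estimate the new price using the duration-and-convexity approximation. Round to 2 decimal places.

₹132.53

Duration effect: -D_mod·Δy = -2.558 × (-0.0275) = +0.070345
Convexity effect: ½·C·(Δy)² = 0.5 × 8.4 × (-0.0275)² = +0.00317625
ΔP/P ≈ +0.070345 + 0.00317625 = +0.07352125
New price ≈ 123.45 × (1 + 0.07352125) = 132.5261983125.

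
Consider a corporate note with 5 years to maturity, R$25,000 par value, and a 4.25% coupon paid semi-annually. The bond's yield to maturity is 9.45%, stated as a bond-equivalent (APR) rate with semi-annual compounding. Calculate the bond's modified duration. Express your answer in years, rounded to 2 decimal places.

Periodic yield y = 0.04725. First find Macaulay duration:
  t   CF        PV=CF/(1+0.04725)^t    t·PV
  1       531.25       507.2810       507.2810
  2       531.25       484.3934       968.7868
  3       531.25       462.5384     1,387.6153
  4       531.25       441.6696     1,766.6782
  5       531.25       421.7422     2,108.7112
  6       531.25       402.7140     2,416.2840
  7       531.25       384.5443     2,691.8100
  8       531.25       367.1944     2,937.5548
  9       531.25       350.6272     3,155.6449
  10   25,531.25    16,090.4573   160,904.5733
  Σ                 19,913.1618   178,844.9395
P = 19,913.1618; Macaulay duration = 178,844.9395 / 19,913.1618 = 8.98124 half-year periods = 4.49062 years.
Modified duration = D_Mac / (1 + y) = 4.49062 / 1.04725 = 4.28801 years.

4.29 years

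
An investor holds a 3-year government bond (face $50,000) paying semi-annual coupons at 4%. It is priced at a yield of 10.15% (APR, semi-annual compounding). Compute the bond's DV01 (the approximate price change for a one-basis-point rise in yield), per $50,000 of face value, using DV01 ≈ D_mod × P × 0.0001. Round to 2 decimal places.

$11.42

Periodic yield y = 0.05075.
  t   CF        PV=CF/(1+0.05075)^t    t·PV
  1     1,000.00       951.7012       951.7012
  2     1,000.00       905.7351     1,811.4702
  3     1,000.00       861.9892     2,585.9675
  4     1,000.00       820.3561     3,281.4244
  5     1,000.00       780.7338     3,903.6692
  6    51,000.00    37,894.2908   227,365.7450
  Σ                 42,214.8062   239,899.9775
P = 42,214.8062; D_Mac = 5.68284 half-year periods = 2.84142 yrs; D_mod = 2.70418 yrs.
DV01 ≈ 2.70418 × 42,214.8062 × 0.0001 = 11.415654.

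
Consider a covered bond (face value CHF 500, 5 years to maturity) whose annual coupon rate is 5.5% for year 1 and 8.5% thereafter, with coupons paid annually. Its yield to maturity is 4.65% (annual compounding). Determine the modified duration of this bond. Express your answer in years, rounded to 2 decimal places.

4.22 years

Periodic yield y = 0.0465. First find Macaulay duration:
  t   CF        PV=CF/(1+0.0465)^t    t·PV
  1        27.50        26.2781        26.2781
  2        42.50        38.8070        77.6141
  3        42.50        37.0827       111.2481
  4        42.50        35.4350       141.7399
  5       542.50       432.2187     2,161.0936
  Σ                    569.8215     2,517.9737
P = 569.8215; Macaulay duration = 2,517.9737 / 569.8215 = 4.41888 years.
Modified duration = D_Mac / (1 + y) = 4.41888 / 1.0465 = 4.22253 years.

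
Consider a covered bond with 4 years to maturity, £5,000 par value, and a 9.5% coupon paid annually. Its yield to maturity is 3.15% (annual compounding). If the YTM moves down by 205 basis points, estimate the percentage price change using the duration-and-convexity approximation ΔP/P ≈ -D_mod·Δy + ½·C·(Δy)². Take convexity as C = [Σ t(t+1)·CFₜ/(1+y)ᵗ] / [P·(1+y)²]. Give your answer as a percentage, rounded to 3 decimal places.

With y = 0.0315:
  t   CF        PV=CF/(1+0.0315)^t    t·PV        t(t+1)·PV
  1       475.00       460.4944       460.4944         920.9889
  2       475.00       446.4318       892.8636       2,678.5909
  3       475.00       432.7987     1,298.3960       5,193.5840
  4     5,475.00     4,836.2328    19,344.9310      96,724.6551
  Σ                  6,175.9577    21,996.6851     105,517.8189
P = 6,175.9577; D_Mac = 3.56166 yrs; D_mod = 3.45290 yrs; C = 16.05769.
Duration effect: -3.45290 × (-0.0205) = +0.070784
Convexity effect: 0.5 × 16.05769 × (-0.0205)² = +0.0033741
ΔP/P ≈ +0.070784 + 0.0033741 = +0.074159 = +7.4159%.

+7.416%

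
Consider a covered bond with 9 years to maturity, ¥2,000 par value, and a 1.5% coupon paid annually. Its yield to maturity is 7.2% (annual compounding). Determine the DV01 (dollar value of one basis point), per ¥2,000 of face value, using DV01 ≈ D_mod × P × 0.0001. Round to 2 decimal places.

¥0.98

Periodic yield y = 0.072.
  t   CF        PV=CF/(1+0.072)^t    t·PV
  1        30.00        27.9851        27.9851
  2        30.00        26.1055        52.2110
  3        30.00        24.3521        73.0564
  4        30.00        22.7165        90.8661
  5        30.00        21.1908       105.9540
  6        30.00        19.7675       118.6052
  7        30.00        18.4399       129.0791
  8        30.00        17.2014       137.6109
  9     2,030.00     1,085.7828     9,772.0455
  Σ                  1,263.5416    10,507.4132
P = 1,263.5416; D_Mac = 8.31584 yrs; D_mod = 7.75732 yrs.
DV01 ≈ 7.75732 × 1,263.5416 × 0.0001 = 0.980169.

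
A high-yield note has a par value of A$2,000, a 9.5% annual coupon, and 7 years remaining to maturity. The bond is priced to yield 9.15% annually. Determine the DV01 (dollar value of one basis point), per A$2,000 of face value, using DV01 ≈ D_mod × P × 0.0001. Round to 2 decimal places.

Periodic yield y = 0.0915.
  t   CF        PV=CF/(1+0.0915)^t    t·PV
  1       190.00       174.0724       174.0724
  2       190.00       159.4800       318.9599
  3       190.00       146.1108       438.3325
  4       190.00       133.8624       535.4496
  5       190.00       122.6408       613.2039
  6       190.00       112.3599       674.1591
  7     2,190.00     1,186.5278     8,305.6949
  Σ                  2,035.0540    11,059.8723
P = 2,035.0540; D_Mac = 5.43468 yrs; D_mod = 4.97910 yrs.
DV01 ≈ 4.97910 × 2,035.0540 × 0.0001 = 1.013273.

A$1.01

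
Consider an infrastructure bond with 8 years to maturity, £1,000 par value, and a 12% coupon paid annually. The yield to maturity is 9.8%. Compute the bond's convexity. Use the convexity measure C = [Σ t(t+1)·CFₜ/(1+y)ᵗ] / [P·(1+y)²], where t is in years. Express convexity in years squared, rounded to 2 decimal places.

With y = 0.098:
  t   CF        PV=CF/(1+0.098)^t    t·PV        t(t+1)·PV
  1       120.00       109.2896       109.2896         218.5792
  2       120.00        99.5352       199.0703         597.2110
  3       120.00        90.6513       271.9540       1,087.8161
  4       120.00        82.5604       330.2417       1,651.2084
  5       120.00        75.1916       375.9582       2,255.7491
  6       120.00        68.4805       410.8833       2,876.1829
  7       120.00        62.3684       436.5791       3,492.6325
  8     1,120.00       530.1507     4,241.2052      38,170.8471
  Σ                  1,118.2278     6,375.1814      50,350.2263
P = 1,118.2278.
Convexity = Σ t(t+1)·PV / [P·(1+y)²] = 50,350.2263 / (1,118.2278 × 1.205604) = 37.34792.

37.35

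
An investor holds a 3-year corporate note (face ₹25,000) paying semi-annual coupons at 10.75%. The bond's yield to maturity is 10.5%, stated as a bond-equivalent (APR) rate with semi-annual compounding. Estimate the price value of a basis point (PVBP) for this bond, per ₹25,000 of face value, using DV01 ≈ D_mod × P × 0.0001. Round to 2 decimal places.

Periodic yield y = 0.0525.
  t   CF        PV=CF/(1+0.0525)^t    t·PV
  1     1,343.75     1,276.7221     1,276.7221
  2     1,343.75     1,213.0376     2,426.0752
  3     1,343.75     1,152.5298     3,457.5894
  4     1,343.75     1,095.0402     4,380.1608
  5     1,343.75     1,040.4182     5,202.0912
  6    26,343.75    19,379.6072   116,277.6429
  Σ                 25,157.3551   133,020.2816
P = 25,157.3551; D_Mac = 5.28753 half-year periods = 2.64377 yrs; D_mod = 2.51189 yrs.
DV01 ≈ 2.51189 × 25,157.3551 × 0.0001 = 6.319253.

₹6.32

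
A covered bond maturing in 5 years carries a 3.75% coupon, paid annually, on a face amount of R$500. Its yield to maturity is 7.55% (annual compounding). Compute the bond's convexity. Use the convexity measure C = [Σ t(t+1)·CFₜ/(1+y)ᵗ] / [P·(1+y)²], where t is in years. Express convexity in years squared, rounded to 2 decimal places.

With y = 0.0755:
  t   CF        PV=CF/(1+0.0755)^t    t·PV        t(t+1)·PV
  1        18.75        17.4338        17.4338          34.8675
  2        18.75        16.2099        32.4198          97.2594
  3        18.75        15.0720        45.2159         180.8636
  4        18.75        14.0139        56.0557         280.2784
  5       518.75       360.5006     1,802.5032      10,815.0191
  Σ                    423.2302     1,953.6283      11,408.2881
P = 423.2302.
Convexity = Σ t(t+1)·PV / [P·(1+y)²] = 11,408.2881 / (423.2302 × 1.156700) = 23.30360.

23.30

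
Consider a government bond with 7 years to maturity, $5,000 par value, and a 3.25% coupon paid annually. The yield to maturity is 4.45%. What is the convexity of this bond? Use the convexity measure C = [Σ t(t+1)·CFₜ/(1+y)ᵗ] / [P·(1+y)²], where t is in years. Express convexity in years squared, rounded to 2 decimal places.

With y = 0.0445:
  t   CF        PV=CF/(1+0.0445)^t    t·PV        t(t+1)·PV
  1       162.50       155.5768       155.5768         311.1537
  2       162.50       148.9486       297.8972         893.6917
  3       162.50       142.6028       427.8084       1,711.2335
  4       162.50       136.5273       546.1093       2,730.5465
  5       162.50       130.7107       653.5535       3,921.3210
  6       162.50       125.1419       750.8513       5,255.9593
  7     5,162.50     3,806.2819    26,643.9736     213,151.7887
  Σ                  4,645.7901    29,475.7702     227,975.6944
P = 4,645.7901.
Convexity = Σ t(t+1)·PV / [P·(1+y)²] = 227,975.6944 / (4,645.7901 × 1.090980) = 44.97924.

44.98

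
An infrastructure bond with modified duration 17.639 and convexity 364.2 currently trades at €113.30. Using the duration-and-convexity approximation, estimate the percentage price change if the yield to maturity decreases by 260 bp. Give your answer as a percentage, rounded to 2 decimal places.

Duration effect: -D_mod·Δy = -17.639 × (-0.026) = +0.458614
Convexity effect: ½·C·(Δy)² = 0.5 × 364.2 × (-0.026)² = +0.1230996
ΔP/P ≈ +0.458614 + 0.1230996 = +0.5817136
= +58.17136%.

+58.17%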